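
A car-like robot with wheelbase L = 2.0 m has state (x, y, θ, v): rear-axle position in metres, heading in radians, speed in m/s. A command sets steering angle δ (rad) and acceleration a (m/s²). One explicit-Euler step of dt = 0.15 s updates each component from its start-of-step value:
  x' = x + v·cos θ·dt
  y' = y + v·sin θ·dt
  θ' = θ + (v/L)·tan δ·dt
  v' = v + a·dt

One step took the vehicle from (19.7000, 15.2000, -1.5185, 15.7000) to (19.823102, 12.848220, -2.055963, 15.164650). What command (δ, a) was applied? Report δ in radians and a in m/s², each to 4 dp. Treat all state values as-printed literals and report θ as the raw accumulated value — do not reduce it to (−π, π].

a = (v'−v)/dt = (-0.535350)/0.15 = -3.5690
Δθ = θ'−θ = -0.537463;  (v·dt/L) = 15.7000·0.15/2.0 = 1.177500
tan δ = Δθ·L/(v·dt) = -0.456444  →  δ = -0.4282

δ = -0.4282, a = -3.5690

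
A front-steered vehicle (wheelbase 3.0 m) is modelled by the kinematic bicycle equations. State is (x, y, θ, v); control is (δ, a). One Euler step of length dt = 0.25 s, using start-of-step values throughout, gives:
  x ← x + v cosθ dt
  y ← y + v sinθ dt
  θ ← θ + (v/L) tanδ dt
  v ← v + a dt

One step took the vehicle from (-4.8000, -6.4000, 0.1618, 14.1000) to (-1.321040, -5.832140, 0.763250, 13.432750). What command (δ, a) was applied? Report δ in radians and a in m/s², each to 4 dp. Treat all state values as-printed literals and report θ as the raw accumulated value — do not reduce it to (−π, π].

a = (v'−v)/dt = (-0.667250)/0.25 = -2.6690
Δθ = θ'−θ = 0.601450;  (v·dt/L) = 14.1000·0.25/3.0 = 1.175000
tan δ = Δθ·L/(v·dt) = 0.511872  →  δ = 0.4731

δ = 0.4731, a = -2.6690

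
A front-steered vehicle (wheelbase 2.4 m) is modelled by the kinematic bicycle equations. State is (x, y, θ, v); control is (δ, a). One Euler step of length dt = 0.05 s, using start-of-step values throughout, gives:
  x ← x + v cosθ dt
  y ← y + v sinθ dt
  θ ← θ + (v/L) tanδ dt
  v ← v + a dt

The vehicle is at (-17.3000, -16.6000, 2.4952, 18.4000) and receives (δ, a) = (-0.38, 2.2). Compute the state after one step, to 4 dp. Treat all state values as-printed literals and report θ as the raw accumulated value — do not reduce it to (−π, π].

(-18.0344, -16.0459, 2.3421, 18.5100)

x' = -17.3000 + 18.4000·cos(2.4952)·0.05 = -18.0344
y' = -16.6000 + 18.4000·sin(2.4952)·0.05 = -16.0459
θ' = 2.4952 + (18.4000/2.4)·tan(-0.38)·0.05 = 2.3421
v' = 18.4000 + 2.2000·0.05 = 18.5100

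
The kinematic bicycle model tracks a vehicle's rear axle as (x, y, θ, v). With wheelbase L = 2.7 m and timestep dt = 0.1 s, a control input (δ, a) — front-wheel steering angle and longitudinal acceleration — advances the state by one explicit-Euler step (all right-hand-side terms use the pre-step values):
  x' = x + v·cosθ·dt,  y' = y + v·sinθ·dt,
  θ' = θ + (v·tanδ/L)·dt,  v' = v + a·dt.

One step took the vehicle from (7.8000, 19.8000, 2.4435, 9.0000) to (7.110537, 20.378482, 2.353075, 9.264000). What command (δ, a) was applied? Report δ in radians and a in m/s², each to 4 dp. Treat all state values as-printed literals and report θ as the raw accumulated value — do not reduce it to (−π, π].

δ = -0.2649, a = 2.6400

a = (v'−v)/dt = (0.264000)/0.1 = 2.6400
Δθ = θ'−θ = -0.090425;  (v·dt/L) = 9.0000·0.1/2.7 = 0.333333
tan δ = Δθ·L/(v·dt) = -0.271275  →  δ = -0.2649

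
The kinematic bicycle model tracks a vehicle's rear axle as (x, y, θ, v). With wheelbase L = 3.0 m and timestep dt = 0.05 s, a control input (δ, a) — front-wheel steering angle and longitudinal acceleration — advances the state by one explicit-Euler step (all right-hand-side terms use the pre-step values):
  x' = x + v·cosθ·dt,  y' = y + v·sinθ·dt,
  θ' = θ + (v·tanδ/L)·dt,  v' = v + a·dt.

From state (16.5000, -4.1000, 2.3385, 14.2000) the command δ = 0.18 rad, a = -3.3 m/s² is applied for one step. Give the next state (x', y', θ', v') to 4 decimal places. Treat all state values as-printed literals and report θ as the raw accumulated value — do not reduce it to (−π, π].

(16.0069, -3.5891, 2.3816, 14.0350)

x' = 16.5000 + 14.2000·cos(2.3385)·0.05 = 16.0069
y' = -4.1000 + 14.2000·sin(2.3385)·0.05 = -3.5891
θ' = 2.3385 + (14.2000/3.0)·tan(0.18)·0.05 = 2.3816
v' = 14.2000 − 3.3000·0.05 = 14.0350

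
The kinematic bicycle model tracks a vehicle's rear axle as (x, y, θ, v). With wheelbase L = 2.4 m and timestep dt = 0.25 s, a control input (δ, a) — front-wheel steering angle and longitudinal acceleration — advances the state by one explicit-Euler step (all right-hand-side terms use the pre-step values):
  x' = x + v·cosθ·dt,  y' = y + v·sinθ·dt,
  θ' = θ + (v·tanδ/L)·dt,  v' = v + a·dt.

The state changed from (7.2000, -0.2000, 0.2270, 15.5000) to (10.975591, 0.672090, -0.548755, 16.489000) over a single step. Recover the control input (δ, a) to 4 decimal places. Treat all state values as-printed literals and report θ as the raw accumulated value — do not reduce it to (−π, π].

a = (v'−v)/dt = (0.989000)/0.25 = 3.9560
Δθ = θ'−θ = -0.775755;  (v·dt/L) = 15.5000·0.25/2.4 = 1.614583
tan δ = Δθ·L/(v·dt) = -0.480468  →  δ = -0.4479

δ = -0.4479, a = 3.9560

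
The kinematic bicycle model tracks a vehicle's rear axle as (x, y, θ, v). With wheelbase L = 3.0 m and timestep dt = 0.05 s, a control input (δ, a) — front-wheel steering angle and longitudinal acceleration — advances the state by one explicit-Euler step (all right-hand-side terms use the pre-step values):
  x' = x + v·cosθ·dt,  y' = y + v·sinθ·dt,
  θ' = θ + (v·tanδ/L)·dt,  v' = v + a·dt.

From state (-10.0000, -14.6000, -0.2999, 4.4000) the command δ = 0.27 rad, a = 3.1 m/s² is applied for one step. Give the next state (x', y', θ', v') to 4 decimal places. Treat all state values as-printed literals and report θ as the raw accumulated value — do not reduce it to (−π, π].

x' = -10.0000 + 4.4000·cos(-0.2999)·0.05 = -9.7898
y' = -14.6000 + 4.4000·sin(-0.2999)·0.05 = -14.6650
θ' = -0.2999 + (4.4000/3.0)·tan(0.27)·0.05 = -0.2796
v' = 4.4000 + 3.1000·0.05 = 4.5550

(-9.7898, -14.6650, -0.2796, 4.5550)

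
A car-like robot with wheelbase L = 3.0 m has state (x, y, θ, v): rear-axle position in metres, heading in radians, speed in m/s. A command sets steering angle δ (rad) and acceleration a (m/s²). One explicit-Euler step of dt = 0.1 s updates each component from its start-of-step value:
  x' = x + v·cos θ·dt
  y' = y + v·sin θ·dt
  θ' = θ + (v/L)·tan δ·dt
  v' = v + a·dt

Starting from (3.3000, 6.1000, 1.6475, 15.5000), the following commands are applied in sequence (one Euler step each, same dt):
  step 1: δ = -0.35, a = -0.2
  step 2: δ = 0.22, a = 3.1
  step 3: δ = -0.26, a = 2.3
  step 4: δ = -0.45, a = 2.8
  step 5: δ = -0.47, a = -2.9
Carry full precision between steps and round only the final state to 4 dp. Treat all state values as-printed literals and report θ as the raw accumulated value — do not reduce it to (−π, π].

after step 1 (δ=-0.35, a=-0.2): (3.181226, 7.645443, 1.458902, 15.480000)
after step 2 (δ=0.22, a=3.1): (3.354077, 9.183762, 1.574290, 15.790000)
after step 3 (δ=-0.26, a=2.3): (3.348561, 10.762752, 1.434274, 16.020000)
after step 4 (δ=-0.45, a=2.8): (3.566592, 12.349846, 1.176322, 16.300000)
after step 5 (δ=-0.47, a=-2.9): (4.193038, 13.854660, 0.900327, 16.010000)

(4.1930, 13.8547, 0.9003, 16.0100)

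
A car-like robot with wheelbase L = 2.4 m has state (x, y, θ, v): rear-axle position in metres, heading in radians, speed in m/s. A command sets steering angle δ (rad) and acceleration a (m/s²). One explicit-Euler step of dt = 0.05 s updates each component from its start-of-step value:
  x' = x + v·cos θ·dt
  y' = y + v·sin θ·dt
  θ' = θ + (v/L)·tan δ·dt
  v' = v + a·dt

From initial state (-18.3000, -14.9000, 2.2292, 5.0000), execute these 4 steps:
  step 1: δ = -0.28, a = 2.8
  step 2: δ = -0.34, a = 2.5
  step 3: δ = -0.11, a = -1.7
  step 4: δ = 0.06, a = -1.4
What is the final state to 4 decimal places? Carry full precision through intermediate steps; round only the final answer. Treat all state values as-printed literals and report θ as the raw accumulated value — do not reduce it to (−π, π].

after step 1 (δ=-0.28, a=2.8): (-18.452964, -14.702258, 2.199246, 5.140000)
after step 2 (δ=-0.34, a=2.5): (-18.604052, -14.494360, 2.161367, 5.265000)
after step 3 (δ=-0.11, a=-1.7): (-18.750639, -14.275699, 2.149253, 5.180000)
after step 4 (δ=0.06, a=-1.4): (-18.892242, -14.058836, 2.155735, 5.110000)

(-18.8922, -14.0588, 2.1557, 5.1100)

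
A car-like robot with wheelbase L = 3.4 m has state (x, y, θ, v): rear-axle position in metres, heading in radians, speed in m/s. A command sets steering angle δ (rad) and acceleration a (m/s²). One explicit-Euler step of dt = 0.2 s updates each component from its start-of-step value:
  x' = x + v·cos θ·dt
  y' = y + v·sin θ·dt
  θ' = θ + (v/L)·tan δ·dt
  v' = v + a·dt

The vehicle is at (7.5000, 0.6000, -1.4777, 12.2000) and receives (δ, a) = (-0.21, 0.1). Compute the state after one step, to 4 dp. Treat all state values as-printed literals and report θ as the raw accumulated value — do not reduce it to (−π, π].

(7.7268, -1.8294, -1.6307, 12.2200)

x' = 7.5000 + 12.2000·cos(-1.4777)·0.2 = 7.7268
y' = 0.6000 + 12.2000·sin(-1.4777)·0.2 = -1.8294
θ' = -1.4777 + (12.2000/3.4)·tan(-0.21)·0.2 = -1.6307
v' = 12.2000 + 0.1000·0.2 = 12.2200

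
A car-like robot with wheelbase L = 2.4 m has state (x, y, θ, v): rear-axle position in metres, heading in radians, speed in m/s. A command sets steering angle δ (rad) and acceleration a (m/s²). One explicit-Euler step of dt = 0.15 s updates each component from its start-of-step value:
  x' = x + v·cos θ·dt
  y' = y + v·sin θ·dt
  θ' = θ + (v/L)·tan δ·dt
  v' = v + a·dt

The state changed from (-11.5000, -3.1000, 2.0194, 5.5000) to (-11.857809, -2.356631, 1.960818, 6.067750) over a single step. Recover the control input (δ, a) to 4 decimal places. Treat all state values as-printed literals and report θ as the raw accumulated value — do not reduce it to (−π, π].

a = (v'−v)/dt = (0.567750)/0.15 = 3.7850
Δθ = θ'−θ = -0.058582;  (v·dt/L) = 5.5000·0.15/2.4 = 0.343750
tan δ = Δθ·L/(v·dt) = -0.170420  →  δ = -0.1688

δ = -0.1688, a = 3.7850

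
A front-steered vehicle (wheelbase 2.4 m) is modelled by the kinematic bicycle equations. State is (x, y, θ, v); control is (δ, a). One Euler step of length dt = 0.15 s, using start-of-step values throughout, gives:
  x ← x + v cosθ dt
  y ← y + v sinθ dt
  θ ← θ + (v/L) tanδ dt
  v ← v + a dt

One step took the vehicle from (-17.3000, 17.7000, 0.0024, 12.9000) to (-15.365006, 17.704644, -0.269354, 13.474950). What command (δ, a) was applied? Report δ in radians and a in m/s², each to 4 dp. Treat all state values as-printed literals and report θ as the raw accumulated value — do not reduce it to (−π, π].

a = (v'−v)/dt = (0.574950)/0.15 = 3.8330
Δθ = θ'−θ = -0.271754;  (v·dt/L) = 12.9000·0.15/2.4 = 0.806250
tan δ = Δθ·L/(v·dt) = -0.337059  →  δ = -0.3251

δ = -0.3251, a = 3.8330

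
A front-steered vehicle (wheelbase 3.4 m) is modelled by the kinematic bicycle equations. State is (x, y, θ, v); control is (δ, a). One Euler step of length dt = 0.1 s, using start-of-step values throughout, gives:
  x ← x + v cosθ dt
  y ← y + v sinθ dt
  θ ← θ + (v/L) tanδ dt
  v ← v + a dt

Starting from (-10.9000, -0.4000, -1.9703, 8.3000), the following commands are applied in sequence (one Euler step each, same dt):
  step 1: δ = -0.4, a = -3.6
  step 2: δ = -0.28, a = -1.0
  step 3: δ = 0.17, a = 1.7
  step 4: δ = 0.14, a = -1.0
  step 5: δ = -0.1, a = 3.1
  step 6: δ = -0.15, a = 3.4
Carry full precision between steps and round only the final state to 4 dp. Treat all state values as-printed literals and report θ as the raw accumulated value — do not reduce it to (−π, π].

(-13.2194, -4.6199, -2.1278, 8.5600)

after step 1 (δ=-0.4, a=-3.6): (-11.222838, -1.164641, -2.073511, 7.940000)
after step 2 (δ=-0.28, a=-1.0): (-11.605392, -1.860405, -2.140664, 7.840000)
after step 3 (δ=0.17, a=1.7): (-12.028376, -2.520512, -2.101082, 8.010000)
after step 4 (δ=0.14, a=-1.0): (-12.433505, -3.211505, -2.067882, 7.910000)
after step 5 (δ=-0.1, a=3.1): (-12.810706, -3.906775, -2.091225, 8.220000)
after step 6 (δ=-0.15, a=3.4): (-13.219447, -4.619947, -2.127764, 8.560000)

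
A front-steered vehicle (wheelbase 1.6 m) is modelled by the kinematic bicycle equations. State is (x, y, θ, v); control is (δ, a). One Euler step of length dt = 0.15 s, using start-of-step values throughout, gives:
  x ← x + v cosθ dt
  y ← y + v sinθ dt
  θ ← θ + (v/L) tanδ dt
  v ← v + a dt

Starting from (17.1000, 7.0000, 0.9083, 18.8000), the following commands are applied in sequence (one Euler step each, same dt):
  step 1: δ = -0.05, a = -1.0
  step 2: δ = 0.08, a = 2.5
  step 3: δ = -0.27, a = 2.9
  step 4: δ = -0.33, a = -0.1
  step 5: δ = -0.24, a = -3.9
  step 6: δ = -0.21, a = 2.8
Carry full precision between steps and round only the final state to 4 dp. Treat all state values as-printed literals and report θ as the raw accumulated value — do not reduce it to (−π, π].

after step 1 (δ=-0.05, a=-1.0): (18.834545, 9.223455, 0.820101, 18.650000)
after step 2 (δ=0.08, a=2.5): (20.742852, 11.269029, 0.960276, 19.025000)
after step 3 (δ=-0.27, a=2.9): (22.378890, 13.607248, 0.466652, 19.460000)
after step 4 (δ=-0.33, a=-0.1): (24.985790, 14.920502, -0.158242, 19.445000)
after step 5 (δ=-0.24, a=-3.9): (27.866097, 14.460872, -0.604353, 18.860000)
after step 6 (δ=-0.21, a=2.8): (30.193996, 12.853350, -0.981216, 19.280000)

(30.1940, 12.8534, -0.9812, 19.2800)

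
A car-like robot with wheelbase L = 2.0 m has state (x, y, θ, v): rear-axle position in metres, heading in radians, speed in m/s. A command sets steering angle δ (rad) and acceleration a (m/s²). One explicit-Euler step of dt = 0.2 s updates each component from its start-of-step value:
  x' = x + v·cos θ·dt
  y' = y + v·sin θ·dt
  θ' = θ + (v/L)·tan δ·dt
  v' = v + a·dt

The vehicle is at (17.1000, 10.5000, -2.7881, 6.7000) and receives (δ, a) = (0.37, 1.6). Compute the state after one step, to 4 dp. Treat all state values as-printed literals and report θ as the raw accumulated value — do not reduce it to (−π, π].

(15.8429, 10.0361, -2.5282, 7.0200)

x' = 17.1000 + 6.7000·cos(-2.7881)·0.2 = 15.8429
y' = 10.5000 + 6.7000·sin(-2.7881)·0.2 = 10.0361
θ' = -2.7881 + (6.7000/2.0)·tan(0.37)·0.2 = -2.5282
v' = 6.7000 + 1.6000·0.2 = 7.0200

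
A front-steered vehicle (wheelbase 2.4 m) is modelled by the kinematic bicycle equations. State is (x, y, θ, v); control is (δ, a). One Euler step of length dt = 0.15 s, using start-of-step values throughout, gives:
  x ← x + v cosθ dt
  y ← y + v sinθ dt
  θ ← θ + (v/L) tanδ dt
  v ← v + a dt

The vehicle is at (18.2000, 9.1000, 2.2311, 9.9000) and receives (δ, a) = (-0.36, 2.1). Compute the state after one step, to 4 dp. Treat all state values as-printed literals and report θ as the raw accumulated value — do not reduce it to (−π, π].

x' = 18.2000 + 9.9000·cos(2.2311)·0.15 = 17.2892
y' = 9.1000 + 9.9000·sin(2.2311)·0.15 = 10.2729
θ' = 2.2311 + (9.9000/2.4)·tan(-0.36)·0.15 = 1.9982
v' = 9.9000 + 2.1000·0.15 = 10.2150

(17.2892, 10.2729, 1.9982, 10.2150)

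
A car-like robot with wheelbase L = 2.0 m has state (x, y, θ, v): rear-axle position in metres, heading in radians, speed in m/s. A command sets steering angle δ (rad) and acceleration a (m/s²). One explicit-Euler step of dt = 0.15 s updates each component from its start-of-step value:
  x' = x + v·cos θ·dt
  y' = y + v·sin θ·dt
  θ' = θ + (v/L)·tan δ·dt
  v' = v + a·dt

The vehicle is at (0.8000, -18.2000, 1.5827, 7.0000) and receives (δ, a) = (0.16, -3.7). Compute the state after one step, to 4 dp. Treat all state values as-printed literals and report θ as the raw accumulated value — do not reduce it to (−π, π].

x' = 0.8000 + 7.0000·cos(1.5827)·0.15 = 0.7875
y' = -18.2000 + 7.0000·sin(1.5827)·0.15 = -17.1501
θ' = 1.5827 + (7.0000/2.0)·tan(0.16)·0.15 = 1.6674
v' = 7.0000 − 3.7000·0.15 = 6.4450

(0.7875, -17.1501, 1.6674, 6.4450)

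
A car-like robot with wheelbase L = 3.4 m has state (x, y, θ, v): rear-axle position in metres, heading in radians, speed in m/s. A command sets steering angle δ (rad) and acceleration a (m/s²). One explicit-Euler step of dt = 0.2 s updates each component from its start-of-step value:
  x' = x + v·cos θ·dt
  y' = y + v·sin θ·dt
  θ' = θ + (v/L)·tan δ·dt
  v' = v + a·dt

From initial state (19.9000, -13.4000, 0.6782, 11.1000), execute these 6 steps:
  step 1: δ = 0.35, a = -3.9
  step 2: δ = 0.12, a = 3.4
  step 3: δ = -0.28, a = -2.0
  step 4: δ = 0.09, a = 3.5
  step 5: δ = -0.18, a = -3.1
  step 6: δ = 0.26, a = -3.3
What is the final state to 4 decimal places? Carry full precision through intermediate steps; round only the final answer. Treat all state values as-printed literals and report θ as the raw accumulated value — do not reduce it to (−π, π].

after step 1 (δ=0.35, a=-3.9): (21.628721, -12.007189, 0.916542, 10.320000)
after step 2 (δ=0.12, a=3.4): (22.884805, -10.369401, 0.989741, 11.000000)
after step 3 (δ=-0.28, a=-2.0): (24.092399, -8.530456, 0.803676, 10.600000)
after step 4 (δ=0.09, a=3.5): (25.563816, -7.004242, 0.859946, 11.300000)
after step 5 (δ=-0.18, a=-3.1): (27.038418, -5.291597, 0.738990, 10.680000)
after step 6 (δ=0.26, a=-3.3): (28.617241, -3.852913, 0.906114, 10.020000)

(28.6172, -3.8529, 0.9061, 10.0200)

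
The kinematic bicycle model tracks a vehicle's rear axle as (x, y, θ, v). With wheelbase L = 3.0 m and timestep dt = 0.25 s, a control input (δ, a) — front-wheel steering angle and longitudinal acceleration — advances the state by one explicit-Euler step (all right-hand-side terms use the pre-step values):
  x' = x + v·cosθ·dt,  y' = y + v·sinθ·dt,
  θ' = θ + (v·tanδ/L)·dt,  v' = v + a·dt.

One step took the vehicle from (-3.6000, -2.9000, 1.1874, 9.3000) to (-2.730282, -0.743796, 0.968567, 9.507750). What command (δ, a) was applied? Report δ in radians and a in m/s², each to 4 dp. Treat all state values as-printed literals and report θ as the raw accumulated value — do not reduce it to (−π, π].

a = (v'−v)/dt = (0.207750)/0.25 = 0.8310
Δθ = θ'−θ = -0.218833;  (v·dt/L) = 9.3000·0.25/3.0 = 0.775000
tan δ = Δθ·L/(v·dt) = -0.282365  →  δ = -0.2752

δ = -0.2752, a = 0.8310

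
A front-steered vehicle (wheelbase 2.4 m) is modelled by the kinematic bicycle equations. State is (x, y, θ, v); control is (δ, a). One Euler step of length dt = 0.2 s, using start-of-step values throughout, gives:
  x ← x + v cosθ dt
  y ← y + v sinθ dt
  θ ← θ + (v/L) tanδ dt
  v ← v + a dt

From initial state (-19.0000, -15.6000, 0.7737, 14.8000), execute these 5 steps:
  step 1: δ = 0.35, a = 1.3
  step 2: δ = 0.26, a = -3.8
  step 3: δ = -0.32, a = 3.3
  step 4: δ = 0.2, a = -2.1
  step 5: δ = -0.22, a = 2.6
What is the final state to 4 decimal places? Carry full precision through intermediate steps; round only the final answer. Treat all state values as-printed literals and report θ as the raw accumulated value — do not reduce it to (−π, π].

after step 1 (δ=0.35, a=1.3): (-16.882623, -13.531591, 1.223902, 15.060000)
after step 2 (δ=0.26, a=-3.8): (-15.858606, -10.699007, 1.557759, 14.300000)
after step 3 (δ=-0.32, a=3.3): (-15.821320, -7.839250, 1.162853, 14.960000)
after step 4 (δ=0.2, a=-2.1): (-14.634328, -5.092777, 1.415565, 14.540000)
after step 5 (δ=-0.22, a=2.6): (-14.184726, -2.219744, 1.144613, 15.060000)

(-14.1847, -2.2197, 1.1446, 15.0600)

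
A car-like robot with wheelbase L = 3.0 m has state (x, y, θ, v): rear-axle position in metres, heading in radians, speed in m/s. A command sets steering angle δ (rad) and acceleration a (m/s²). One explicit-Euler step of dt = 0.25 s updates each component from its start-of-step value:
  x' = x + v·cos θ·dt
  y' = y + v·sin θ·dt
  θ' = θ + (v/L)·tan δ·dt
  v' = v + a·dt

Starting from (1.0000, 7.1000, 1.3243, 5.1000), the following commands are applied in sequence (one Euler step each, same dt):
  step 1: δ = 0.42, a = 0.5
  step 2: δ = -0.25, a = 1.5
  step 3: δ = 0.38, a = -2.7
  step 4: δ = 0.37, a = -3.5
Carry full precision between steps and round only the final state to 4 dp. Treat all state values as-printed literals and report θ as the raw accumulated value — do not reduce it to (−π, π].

(1.5963, 12.2520, 1.7485, 4.0500)

after step 1 (δ=0.42, a=0.5): (1.311110, 8.336461, 1.514093, 5.225000)
after step 2 (δ=-0.25, a=1.5): (1.385138, 9.640612, 1.402913, 5.600000)
after step 3 (δ=0.38, a=-2.7): (1.619072, 11.020929, 1.589306, 4.925000)
after step 4 (δ=0.37, a=-3.5): (1.596284, 12.251968, 1.748491, 4.050000)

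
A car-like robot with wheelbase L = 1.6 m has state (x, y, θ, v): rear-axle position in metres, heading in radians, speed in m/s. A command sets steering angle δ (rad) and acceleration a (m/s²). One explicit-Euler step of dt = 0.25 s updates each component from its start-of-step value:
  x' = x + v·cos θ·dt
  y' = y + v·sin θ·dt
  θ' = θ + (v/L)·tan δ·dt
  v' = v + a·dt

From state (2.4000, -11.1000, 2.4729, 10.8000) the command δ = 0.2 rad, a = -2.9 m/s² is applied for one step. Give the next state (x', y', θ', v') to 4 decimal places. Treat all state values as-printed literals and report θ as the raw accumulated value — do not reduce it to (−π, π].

(0.2815, -9.4261, 2.8150, 10.0750)

x' = 2.4000 + 10.8000·cos(2.4729)·0.25 = 0.2815
y' = -11.1000 + 10.8000·sin(2.4729)·0.25 = -9.4261
θ' = 2.4729 + (10.8000/1.6)·tan(0.2)·0.25 = 2.8150
v' = 10.8000 − 2.9000·0.25 = 10.0750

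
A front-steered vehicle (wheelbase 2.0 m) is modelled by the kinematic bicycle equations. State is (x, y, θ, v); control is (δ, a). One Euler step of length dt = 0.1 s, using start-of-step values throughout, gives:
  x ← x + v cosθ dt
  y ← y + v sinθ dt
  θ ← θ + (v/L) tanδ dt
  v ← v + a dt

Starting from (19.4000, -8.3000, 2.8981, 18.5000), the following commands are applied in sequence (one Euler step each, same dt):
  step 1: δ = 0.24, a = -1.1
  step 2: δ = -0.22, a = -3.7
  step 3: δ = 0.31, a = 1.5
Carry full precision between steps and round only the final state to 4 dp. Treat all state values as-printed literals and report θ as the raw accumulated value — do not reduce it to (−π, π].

after step 1 (δ=0.24, a=-1.1): (17.604572, -7.853977, 3.124463, 18.390000)
after step 2 (δ=-0.22, a=-3.7): (15.765841, -7.822477, 2.918845, 18.020000)
after step 3 (δ=0.31, a=1.5): (14.008361, -7.424396, 3.207460, 18.170000)

(14.0084, -7.4244, 3.2075, 18.1700)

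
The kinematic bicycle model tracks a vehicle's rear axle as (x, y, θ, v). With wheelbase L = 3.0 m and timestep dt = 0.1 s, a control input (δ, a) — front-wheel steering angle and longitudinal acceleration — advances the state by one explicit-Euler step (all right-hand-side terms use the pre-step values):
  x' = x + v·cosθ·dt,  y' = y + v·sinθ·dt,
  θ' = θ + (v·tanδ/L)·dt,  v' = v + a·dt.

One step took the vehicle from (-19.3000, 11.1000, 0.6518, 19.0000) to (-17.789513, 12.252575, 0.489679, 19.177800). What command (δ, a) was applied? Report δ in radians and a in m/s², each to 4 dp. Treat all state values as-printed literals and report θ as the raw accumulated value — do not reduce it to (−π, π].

a = (v'−v)/dt = (0.177800)/0.1 = 1.7780
Δθ = θ'−θ = -0.162121;  (v·dt/L) = 19.0000·0.1/3.0 = 0.633333
tan δ = Δθ·L/(v·dt) = -0.255981  →  δ = -0.2506

δ = -0.2506, a = 1.7780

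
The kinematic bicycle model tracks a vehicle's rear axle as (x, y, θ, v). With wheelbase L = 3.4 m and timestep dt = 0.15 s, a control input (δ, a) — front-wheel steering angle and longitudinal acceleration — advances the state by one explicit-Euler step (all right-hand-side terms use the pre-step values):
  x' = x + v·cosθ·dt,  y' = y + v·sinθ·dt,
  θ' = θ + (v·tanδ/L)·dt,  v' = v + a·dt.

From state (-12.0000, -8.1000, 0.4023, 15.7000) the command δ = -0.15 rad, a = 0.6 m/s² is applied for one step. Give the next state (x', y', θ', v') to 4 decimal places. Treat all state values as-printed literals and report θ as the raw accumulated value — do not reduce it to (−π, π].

(-9.8330, -7.1779, 0.2976, 15.7900)

x' = -12.0000 + 15.7000·cos(0.4023)·0.15 = -9.8330
y' = -8.1000 + 15.7000·sin(0.4023)·0.15 = -7.1779
θ' = 0.4023 + (15.7000/3.4)·tan(-0.15)·0.15 = 0.2976
v' = 15.7000 + 0.6000·0.15 = 15.7900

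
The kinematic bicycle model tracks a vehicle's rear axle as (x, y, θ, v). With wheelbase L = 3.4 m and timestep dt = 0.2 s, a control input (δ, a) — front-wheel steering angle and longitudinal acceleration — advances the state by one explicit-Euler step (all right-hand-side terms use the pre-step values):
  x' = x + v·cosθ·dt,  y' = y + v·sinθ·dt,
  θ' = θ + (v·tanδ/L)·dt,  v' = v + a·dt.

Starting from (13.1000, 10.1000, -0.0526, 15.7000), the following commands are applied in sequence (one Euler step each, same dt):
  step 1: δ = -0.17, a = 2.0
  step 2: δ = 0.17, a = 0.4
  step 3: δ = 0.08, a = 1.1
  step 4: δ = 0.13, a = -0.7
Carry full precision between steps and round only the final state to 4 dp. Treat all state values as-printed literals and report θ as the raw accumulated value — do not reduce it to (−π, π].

(25.8951, 9.1940, 0.1539, 16.2600)

after step 1 (δ=-0.17, a=2.0): (16.235657, 9.934912, -0.211130, 16.100000)
after step 2 (δ=0.17, a=0.4): (19.384156, 9.260113, -0.048561, 16.180000)
after step 3 (δ=0.08, a=1.1): (22.616341, 9.103031, 0.027743, 16.400000)
after step 4 (δ=0.13, a=-0.7): (25.895079, 9.194016, 0.153866, 16.260000)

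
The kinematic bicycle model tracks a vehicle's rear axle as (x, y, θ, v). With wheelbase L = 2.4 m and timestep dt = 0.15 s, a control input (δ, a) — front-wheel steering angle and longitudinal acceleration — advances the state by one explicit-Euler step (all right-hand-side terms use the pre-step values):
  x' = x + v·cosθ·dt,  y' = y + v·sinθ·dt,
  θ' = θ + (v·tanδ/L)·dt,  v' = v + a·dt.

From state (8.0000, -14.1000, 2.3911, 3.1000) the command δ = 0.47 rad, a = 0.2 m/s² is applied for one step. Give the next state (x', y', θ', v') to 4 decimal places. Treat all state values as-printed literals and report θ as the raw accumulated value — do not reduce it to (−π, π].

(7.6599, -13.7829, 2.4895, 3.1300)

x' = 8.0000 + 3.1000·cos(2.3911)·0.15 = 7.6599
y' = -14.1000 + 3.1000·sin(2.3911)·0.15 = -13.7829
θ' = 2.3911 + (3.1000/2.4)·tan(0.47)·0.15 = 2.4895
v' = 3.1000 + 0.2000·0.15 = 3.1300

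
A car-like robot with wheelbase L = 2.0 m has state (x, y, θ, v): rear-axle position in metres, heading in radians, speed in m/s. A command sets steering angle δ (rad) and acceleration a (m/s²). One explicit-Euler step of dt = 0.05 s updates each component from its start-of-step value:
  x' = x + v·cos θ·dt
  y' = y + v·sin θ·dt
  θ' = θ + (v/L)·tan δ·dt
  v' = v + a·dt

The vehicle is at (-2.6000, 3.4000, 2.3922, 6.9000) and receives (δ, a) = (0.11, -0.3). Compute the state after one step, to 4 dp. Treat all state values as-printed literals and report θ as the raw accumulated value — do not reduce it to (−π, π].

x' = -2.6000 + 6.9000·cos(2.3922)·0.05 = -2.8526
y' = 3.4000 + 6.9000·sin(2.3922)·0.05 = 3.6350
θ' = 2.3922 + (6.9000/2.0)·tan(0.11)·0.05 = 2.4113
v' = 6.9000 − 0.3000·0.05 = 6.8850

(-2.8526, 3.6350, 2.4113, 6.8850)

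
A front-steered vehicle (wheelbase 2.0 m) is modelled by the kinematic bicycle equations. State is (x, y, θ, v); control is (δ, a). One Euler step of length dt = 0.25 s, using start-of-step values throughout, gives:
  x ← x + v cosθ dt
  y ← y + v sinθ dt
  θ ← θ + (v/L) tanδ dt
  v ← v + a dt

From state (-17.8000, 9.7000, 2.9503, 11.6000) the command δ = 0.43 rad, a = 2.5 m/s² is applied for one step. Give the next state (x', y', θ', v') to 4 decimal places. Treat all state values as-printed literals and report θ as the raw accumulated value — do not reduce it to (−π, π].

x' = -17.8000 + 11.6000·cos(2.9503)·0.25 = -20.6471
y' = 9.7000 + 11.6000·sin(2.9503)·0.25 = 10.2514
θ' = 2.9503 + (11.6000/2.0)·tan(0.43)·0.25 = 3.6153
v' = 11.6000 + 2.5000·0.25 = 12.2250

(-20.6471, 10.2514, 3.6153, 12.2250)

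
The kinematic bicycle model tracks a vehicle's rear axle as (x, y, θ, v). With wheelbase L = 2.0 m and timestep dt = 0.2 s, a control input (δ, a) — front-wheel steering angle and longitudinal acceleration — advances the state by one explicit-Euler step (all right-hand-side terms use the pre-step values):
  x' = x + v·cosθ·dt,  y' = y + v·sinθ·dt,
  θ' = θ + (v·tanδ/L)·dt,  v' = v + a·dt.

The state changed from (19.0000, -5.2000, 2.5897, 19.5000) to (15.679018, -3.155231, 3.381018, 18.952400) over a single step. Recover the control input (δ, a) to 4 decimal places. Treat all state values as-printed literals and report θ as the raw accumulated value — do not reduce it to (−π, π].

a = (v'−v)/dt = (-0.547600)/0.2 = -2.7380
Δθ = θ'−θ = 0.791318;  (v·dt/L) = 19.5000·0.2/2.0 = 1.950000
tan δ = Δθ·L/(v·dt) = 0.405804  →  δ = 0.3855

δ = 0.3855, a = -2.7380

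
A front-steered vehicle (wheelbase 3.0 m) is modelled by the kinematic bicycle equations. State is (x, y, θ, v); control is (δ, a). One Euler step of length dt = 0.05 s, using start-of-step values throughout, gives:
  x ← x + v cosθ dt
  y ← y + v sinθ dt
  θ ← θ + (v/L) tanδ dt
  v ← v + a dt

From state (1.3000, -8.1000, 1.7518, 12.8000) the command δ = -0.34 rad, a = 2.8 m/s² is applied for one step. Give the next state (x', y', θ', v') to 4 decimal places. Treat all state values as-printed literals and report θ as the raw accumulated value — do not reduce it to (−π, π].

x' = 1.3000 + 12.8000·cos(1.7518)·0.05 = 1.1848
y' = -8.1000 + 12.8000·sin(1.7518)·0.05 = -7.4705
θ' = 1.7518 + (12.8000/3.0)·tan(-0.34)·0.05 = 1.6763
v' = 12.8000 + 2.8000·0.05 = 12.9400

(1.1848, -7.4705, 1.6763, 12.9400)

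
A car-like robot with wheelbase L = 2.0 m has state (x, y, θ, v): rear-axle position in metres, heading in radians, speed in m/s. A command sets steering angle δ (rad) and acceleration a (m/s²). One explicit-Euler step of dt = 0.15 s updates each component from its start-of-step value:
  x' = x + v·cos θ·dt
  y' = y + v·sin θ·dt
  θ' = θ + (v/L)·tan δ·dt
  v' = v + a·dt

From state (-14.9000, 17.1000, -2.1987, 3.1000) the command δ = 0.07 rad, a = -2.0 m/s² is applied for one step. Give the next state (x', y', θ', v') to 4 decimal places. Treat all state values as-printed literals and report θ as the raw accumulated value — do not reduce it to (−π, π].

(-15.1732, 16.7237, -2.1824, 2.8000)

x' = -14.9000 + 3.1000·cos(-2.1987)·0.15 = -15.1732
y' = 17.1000 + 3.1000·sin(-2.1987)·0.15 = 16.7237
θ' = -2.1987 + (3.1000/2.0)·tan(0.07)·0.15 = -2.1824
v' = 3.1000 − 2.0000·0.15 = 2.8000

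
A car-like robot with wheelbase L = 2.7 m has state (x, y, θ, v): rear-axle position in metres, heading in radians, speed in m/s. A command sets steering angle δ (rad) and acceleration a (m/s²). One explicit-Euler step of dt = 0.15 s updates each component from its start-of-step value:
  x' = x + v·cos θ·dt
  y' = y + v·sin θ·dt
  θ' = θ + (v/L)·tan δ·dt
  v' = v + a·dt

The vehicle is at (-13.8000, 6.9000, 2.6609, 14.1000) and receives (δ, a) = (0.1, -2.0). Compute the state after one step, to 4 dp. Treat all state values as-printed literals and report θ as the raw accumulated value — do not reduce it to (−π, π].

x' = -13.8000 + 14.1000·cos(2.6609)·0.15 = -15.6753
y' = 6.9000 + 14.1000·sin(2.6609)·0.15 = 7.8780
θ' = 2.6609 + (14.1000/2.7)·tan(0.1)·0.15 = 2.7395
v' = 14.1000 − 2.0000·0.15 = 13.8000

(-15.6753, 7.8780, 2.7395, 13.8000)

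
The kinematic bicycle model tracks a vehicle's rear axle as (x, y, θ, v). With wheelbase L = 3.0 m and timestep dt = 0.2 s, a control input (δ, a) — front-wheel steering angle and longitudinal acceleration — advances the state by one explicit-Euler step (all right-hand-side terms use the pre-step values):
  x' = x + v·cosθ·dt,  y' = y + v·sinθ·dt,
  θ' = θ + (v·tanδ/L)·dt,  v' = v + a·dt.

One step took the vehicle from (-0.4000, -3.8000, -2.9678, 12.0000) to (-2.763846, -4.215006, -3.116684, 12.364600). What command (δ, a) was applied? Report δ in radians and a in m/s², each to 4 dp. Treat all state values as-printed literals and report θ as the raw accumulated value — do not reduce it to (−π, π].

a = (v'−v)/dt = (0.364600)/0.2 = 1.8230
Δθ = θ'−θ = -0.148884;  (v·dt/L) = 12.0000·0.2/3.0 = 0.800000
tan δ = Δθ·L/(v·dt) = -0.186105  →  δ = -0.1840

δ = -0.1840, a = 1.8230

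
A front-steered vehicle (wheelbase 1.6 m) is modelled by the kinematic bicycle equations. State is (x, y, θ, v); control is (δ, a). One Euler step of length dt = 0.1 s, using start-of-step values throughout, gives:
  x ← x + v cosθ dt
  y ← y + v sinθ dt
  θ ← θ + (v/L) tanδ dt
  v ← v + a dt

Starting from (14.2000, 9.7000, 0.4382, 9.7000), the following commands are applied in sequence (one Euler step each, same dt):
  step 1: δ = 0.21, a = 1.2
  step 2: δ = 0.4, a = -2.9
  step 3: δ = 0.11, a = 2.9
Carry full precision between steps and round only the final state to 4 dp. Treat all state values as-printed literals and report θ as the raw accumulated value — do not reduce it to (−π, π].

(16.5518, 11.3406, 0.8927, 9.8200)

after step 1 (δ=0.21, a=1.2): (15.078351, 10.111581, 0.567418, 9.820000)
after step 2 (δ=0.4, a=-2.9): (15.906464, 10.639363, 0.826907, 9.530000)
after step 3 (δ=0.11, a=2.9): (16.551793, 11.340619, 0.892691, 9.820000)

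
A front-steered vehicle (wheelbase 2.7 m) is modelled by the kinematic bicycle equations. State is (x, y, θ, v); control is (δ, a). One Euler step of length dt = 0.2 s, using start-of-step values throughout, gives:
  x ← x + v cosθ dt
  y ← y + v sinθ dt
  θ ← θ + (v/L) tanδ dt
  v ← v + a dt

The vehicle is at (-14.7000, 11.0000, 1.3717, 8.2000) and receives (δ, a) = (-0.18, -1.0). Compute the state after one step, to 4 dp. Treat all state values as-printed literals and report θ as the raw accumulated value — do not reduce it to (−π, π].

(-14.3756, 12.6076, 1.2612, 8.0000)

x' = -14.7000 + 8.2000·cos(1.3717)·0.2 = -14.3756
y' = 11.0000 + 8.2000·sin(1.3717)·0.2 = 12.6076
θ' = 1.3717 + (8.2000/2.7)·tan(-0.18)·0.2 = 1.2612
v' = 8.2000 − 1.0000·0.2 = 8.0000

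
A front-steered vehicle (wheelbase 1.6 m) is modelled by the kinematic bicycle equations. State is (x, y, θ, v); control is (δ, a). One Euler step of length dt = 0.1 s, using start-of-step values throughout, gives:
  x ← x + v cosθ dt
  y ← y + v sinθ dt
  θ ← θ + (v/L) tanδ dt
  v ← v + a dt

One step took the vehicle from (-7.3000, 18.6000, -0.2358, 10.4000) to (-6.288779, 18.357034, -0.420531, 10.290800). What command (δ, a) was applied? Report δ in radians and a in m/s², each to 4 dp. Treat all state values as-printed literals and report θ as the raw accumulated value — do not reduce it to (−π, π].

δ = -0.2769, a = -1.0920

a = (v'−v)/dt = (-0.109200)/0.1 = -1.0920
Δθ = θ'−θ = -0.184731;  (v·dt/L) = 10.4000·0.1/1.6 = 0.650000
tan δ = Δθ·L/(v·dt) = -0.284202  →  δ = -0.2769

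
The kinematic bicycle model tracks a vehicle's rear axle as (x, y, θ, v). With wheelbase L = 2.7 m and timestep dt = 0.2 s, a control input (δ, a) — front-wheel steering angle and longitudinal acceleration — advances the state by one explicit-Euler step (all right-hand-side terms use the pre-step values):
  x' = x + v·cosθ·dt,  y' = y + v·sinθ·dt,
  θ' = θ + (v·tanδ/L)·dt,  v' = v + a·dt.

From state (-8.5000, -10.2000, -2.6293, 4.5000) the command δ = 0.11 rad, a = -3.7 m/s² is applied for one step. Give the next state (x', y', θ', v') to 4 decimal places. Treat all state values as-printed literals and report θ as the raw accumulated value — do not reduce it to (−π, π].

(-9.2845, -10.6412, -2.5925, 3.7600)

x' = -8.5000 + 4.5000·cos(-2.6293)·0.2 = -9.2845
y' = -10.2000 + 4.5000·sin(-2.6293)·0.2 = -10.6412
θ' = -2.6293 + (4.5000/2.7)·tan(0.11)·0.2 = -2.5925
v' = 4.5000 − 3.7000·0.2 = 3.7600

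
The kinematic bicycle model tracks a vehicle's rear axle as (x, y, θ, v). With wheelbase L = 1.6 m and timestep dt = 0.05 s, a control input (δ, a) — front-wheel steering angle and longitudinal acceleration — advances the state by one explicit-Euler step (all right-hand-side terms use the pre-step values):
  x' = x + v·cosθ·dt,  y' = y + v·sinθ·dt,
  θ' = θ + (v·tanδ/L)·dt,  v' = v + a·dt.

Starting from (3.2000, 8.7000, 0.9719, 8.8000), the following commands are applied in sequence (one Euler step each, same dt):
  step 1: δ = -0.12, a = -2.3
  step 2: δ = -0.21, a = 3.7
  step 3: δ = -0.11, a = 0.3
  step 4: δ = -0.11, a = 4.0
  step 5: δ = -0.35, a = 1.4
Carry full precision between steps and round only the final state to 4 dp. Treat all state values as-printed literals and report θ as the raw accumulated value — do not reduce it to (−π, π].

(4.5900, 10.4217, 0.7160, 9.1550)

after step 1 (δ=-0.12, a=-2.3): (3.448042, 9.063422, 0.938741, 8.685000)
after step 2 (δ=-0.21, a=3.7): (3.704599, 9.413781, 0.880892, 8.870000)
after step 3 (δ=-0.11, a=0.3): (3.986870, 9.755856, 0.850278, 8.885000)
after step 4 (δ=-0.11, a=4.0): (4.279975, 10.089694, 0.819612, 9.085000)
after step 5 (δ=-0.35, a=1.4): (4.590002, 10.421696, 0.715978, 9.155000)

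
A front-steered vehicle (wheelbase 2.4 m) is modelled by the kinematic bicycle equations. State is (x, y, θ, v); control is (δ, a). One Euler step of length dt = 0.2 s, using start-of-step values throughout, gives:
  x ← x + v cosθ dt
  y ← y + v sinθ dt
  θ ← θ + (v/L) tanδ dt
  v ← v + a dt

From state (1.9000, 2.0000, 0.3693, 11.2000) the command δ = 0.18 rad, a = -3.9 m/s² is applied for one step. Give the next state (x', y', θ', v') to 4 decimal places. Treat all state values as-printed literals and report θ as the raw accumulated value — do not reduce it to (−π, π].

x' = 1.9000 + 11.2000·cos(0.3693)·0.2 = 3.9890
y' = 2.0000 + 11.2000·sin(0.3693)·0.2 = 2.8086
θ' = 0.3693 + (11.2000/2.4)·tan(0.18)·0.2 = 0.5391
v' = 11.2000 − 3.9000·0.2 = 10.4200

(3.9890, 2.8086, 0.5391, 10.4200)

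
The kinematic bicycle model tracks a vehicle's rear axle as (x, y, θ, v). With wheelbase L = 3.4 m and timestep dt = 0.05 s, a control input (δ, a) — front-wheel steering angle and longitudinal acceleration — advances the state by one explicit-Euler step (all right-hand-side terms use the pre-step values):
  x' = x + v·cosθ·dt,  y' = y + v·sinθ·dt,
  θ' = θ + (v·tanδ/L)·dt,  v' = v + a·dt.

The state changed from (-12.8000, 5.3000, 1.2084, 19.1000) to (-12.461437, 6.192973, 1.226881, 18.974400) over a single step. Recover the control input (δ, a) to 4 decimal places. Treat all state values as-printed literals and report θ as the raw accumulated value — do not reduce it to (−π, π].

a = (v'−v)/dt = (-0.125600)/0.05 = -2.5120
Δθ = θ'−θ = 0.018481;  (v·dt/L) = 19.1000·0.05/3.4 = 0.280882
tan δ = Δθ·L/(v·dt) = 0.065796  →  δ = 0.0657

δ = 0.0657, a = -2.5120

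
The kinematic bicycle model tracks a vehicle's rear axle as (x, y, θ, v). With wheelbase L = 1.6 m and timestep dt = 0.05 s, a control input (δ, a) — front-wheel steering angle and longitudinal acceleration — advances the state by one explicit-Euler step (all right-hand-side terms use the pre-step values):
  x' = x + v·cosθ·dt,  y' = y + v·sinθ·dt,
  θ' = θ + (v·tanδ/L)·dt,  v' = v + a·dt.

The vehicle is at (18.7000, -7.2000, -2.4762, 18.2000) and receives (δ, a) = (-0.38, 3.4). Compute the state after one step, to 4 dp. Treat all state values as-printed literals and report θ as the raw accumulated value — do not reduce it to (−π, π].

x' = 18.7000 + 18.2000·cos(-2.4762)·0.05 = 17.9841
y' = -7.2000 + 18.2000·sin(-2.4762)·0.05 = -7.7618
θ' = -2.4762 + (18.2000/1.6)·tan(-0.38)·0.05 = -2.7034
v' = 18.2000 + 3.4000·0.05 = 18.3700

(17.9841, -7.7618, -2.7034, 18.3700)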